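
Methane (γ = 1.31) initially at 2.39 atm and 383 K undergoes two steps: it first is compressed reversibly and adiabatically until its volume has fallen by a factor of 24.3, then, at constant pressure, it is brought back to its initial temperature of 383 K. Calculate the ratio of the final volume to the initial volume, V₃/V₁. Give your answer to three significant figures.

Adiabatic step: V₂/V₁ = 0.04115; T₂ = T₁·24.3^(0.31) = 1030 K.
Isobaric step: V₃/V₂ = T₃/T₂ = 383/1030.
V₃/V₁ = (V₂/V₁)(V₃/V₂) = 0.04115 × (383/1030) = 0.01531.

V₃/V₁ ≈ 0.0153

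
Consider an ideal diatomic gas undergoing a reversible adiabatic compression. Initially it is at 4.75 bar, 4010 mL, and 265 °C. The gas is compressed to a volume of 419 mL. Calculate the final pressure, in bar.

P₂ ≈ 112 bar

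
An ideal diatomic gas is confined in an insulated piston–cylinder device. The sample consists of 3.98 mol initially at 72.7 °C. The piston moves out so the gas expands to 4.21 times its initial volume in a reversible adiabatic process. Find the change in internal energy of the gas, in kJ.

Adiabatic: T₁V₁^(γ−1) = T₂V₂^(γ−1) ⇒ T₂ = T₁ (V₁/V₂)^(γ−1).
γ = 7/5 for a diatomic ideal gas, so γ−1 = 2/5.
T₁ = 72.7 °C = 345.8 K.
T₂ = 345.8 × (1/4.21)^(2/5) = 194.6 K.
Q = 0, so ΔU = W_on_gas = nCᵥΔT with Cᵥ = R/(γ−1) = 20.79 J/(mol·K).
ΔU = 3.98 × 20.79 × (194.6 − 345.8) = -12510 J.

ΔU ≈ -12.5 kJ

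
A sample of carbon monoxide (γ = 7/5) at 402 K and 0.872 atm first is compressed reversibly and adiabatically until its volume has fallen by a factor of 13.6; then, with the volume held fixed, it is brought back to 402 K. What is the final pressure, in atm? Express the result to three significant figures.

P₃ ≈ 11.9 atm

Adiabatic step (PV^γ = const): P₂ = 0.872×13.6^(7/5) = 33.69 atm; T₂ = 402×13.6^(2/5) = 1142 K.
Isochoric: P₃ = P₂(T₃/T₂) = 33.69 × (402/1142) = 11.86 atm.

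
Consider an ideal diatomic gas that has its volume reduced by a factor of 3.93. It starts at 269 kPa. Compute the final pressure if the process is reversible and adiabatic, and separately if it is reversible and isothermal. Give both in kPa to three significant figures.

adiabatic: 1830 kPa; isothermal: 1060 kPa

For a diatomic ideal gas γ = 7/5.
Isothermal: P₂ = P₁(V₁/V₂) = 269×3.93 = 1057 kPa.
Adiabatic: P₂ = P₁(V₁/V₂)^γ = 269×3.93^(7/5) = 1828 kPa.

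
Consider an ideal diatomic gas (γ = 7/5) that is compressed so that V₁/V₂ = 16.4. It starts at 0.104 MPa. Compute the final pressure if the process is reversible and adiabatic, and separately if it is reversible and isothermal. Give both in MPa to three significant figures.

Isothermal: P₂ = P₁(V₁/V₂) = 0.104×16.4 = 1.706 MPa.
Adiabatic: P₂ = P₁(V₁/V₂)^γ = 0.104×16.4^(7/5) = 5.222 MPa.

adiabatic: 5.22 MPa; isothermal: 1.71 MPa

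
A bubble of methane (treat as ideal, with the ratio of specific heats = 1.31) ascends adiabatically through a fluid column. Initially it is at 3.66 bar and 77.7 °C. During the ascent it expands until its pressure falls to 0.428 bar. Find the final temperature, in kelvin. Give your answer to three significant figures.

Adiabatic: T₂/T₁ = (P₂/P₁)^((γ−1)/γ).
T₁ = 77.7 °C = 350.8 K.
T₂ = 350.8 × (0.428/3.66)^(0.237) = 211.1 K.

T₂ ≈ 211 K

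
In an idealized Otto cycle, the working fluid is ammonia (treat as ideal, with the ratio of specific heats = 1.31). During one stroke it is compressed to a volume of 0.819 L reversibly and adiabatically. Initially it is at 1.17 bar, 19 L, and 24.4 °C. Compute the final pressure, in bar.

Adiabatic: P₁V₁^γ = P₂V₂^γ ⇒ P₂ = P₁ (V₁/V₂)^γ.
P₂ = 1.17 × (19/0.819)^(1.31) = 71.94 bar.

P₂ ≈ 71.9 bar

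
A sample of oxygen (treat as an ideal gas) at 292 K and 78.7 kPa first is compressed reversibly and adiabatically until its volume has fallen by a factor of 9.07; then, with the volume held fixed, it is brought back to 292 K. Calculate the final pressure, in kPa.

P₃ ≈ 714 kPa

For a diatomic ideal gas γ = 7/5.
Adiabatic step (PV^γ = const): P₂ = 78.7×9.07^(7/5) = 1724 kPa; T₂ = 292×9.07^(2/5) = 705.4 K.
Isochoric: P₃ = P₂(T₃/T₂) = 1724 × (292/705.4) = 713.8 kPa.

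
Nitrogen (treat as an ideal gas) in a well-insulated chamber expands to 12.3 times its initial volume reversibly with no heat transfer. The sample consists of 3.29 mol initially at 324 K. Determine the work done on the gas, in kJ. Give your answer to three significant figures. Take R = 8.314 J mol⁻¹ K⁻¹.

Adiabatic: T₁V₁^(γ−1) = T₂V₂^(γ−1) ⇒ T₂ = T₁ (V₁/V₂)^(γ−1).
γ = 7/5 for a diatomic ideal gas, so γ−1 = 2/5.
T₂ = 324 × (1/12.3)^(2/5) = 118.7 K.
Q = 0, so ΔU = W_on_gas = nCᵥΔT with Cᵥ = R/(γ−1) = 20.79 J/(mol·K).
ΔU = 3.29 × 20.79 × (118.7 − 324) = -14040 J.

W ≈ -14.0 kJ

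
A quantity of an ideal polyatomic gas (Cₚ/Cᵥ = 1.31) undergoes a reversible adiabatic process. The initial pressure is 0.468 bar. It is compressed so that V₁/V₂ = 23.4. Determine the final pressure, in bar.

P₂ ≈ 29.1 bar

Adiabatic: P₁V₁^γ = P₂V₂^γ ⇒ P₂ = P₁ (V₁/V₂)^γ.
P₂ = 0.468 × 23.4^(1.31) = 29.1 bar.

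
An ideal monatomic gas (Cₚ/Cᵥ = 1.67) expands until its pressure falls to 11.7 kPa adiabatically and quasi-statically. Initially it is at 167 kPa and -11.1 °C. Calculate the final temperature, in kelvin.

T₂ ≈ 90.2 K

Adiabatic: T₂/T₁ = (P₂/P₁)^((γ−1)/γ).
T₁ = -11.1 °C = 262 K.
T₂ = 262 × (11.7/167)^(0.401) = 90.2 K.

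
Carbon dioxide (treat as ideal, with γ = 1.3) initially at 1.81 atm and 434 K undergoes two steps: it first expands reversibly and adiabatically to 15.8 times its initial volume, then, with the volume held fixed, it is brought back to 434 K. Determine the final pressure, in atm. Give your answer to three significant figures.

P₃ ≈ 0.115 atm

Adiabatic step (PV^γ = const): P₂ = 1.81×(1/15.8)^(1.3) = 0.05005 atm; T₂ = 434×(1/15.8)^(0.3) = 189.6 K.
Isochoric: P₃ = P₂(T₃/T₂) = 0.05005 × (434/189.6) = 0.1146 atm.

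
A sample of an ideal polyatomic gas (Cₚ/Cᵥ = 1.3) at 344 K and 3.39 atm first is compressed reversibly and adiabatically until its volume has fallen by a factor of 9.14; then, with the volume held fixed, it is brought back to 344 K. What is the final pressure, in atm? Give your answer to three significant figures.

Adiabatic step (PV^γ = const): P₂ = 3.39×9.14^(1.3) = 60.18 atm; T₂ = 344×9.14^(0.3) = 668.1 K.
Isochoric: P₃ = P₂(T₃/T₂) = 60.18 × (344/668.1) = 30.98 atm.

P₃ ≈ 31.0 atm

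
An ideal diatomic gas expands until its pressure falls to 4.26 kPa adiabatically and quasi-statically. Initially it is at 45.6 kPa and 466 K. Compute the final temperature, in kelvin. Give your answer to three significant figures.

T₂ ≈ 237 K

Adiabatic: T₂/T₁ = (P₂/P₁)^((γ−1)/γ).
For a diatomic ideal gas γ = 7/5, so (γ−1)/γ = 2/7.
T₂ = 466 × (4.26/45.6)^(2/7) = 236.7 K.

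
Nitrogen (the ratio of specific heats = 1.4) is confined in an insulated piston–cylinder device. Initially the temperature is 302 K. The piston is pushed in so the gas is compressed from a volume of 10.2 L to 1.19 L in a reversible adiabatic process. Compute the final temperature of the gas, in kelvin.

T₂ ≈ 713 K

Adiabatic: T₁V₁^(γ−1) = T₂V₂^(γ−1) ⇒ T₂ = T₁ (V₁/V₂)^(γ−1).
T₂ = 302 × (10.2/1.19)^(0.4) = 713.2 K.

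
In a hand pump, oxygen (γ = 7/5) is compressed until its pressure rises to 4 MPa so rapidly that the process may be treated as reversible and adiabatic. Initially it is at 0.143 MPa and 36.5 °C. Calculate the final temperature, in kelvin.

T₂ ≈ 802 K

Along an adiabat T P^((1−γ)/γ) is constant, so T₂ = T₁ (P₂/P₁)^((γ−1)/γ).
T₁ = 36.5 °C = 309.6 K.
T₂ = 309.6 × (4/0.143)^(2/7) = 802.1 K.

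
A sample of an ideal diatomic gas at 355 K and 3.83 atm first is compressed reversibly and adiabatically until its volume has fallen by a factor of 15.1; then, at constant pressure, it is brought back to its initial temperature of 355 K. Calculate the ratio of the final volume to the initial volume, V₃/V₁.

V₃/V₁ ≈ 0.0224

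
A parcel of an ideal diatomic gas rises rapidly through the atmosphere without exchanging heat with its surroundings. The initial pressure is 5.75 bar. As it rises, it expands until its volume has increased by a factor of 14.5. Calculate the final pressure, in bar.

P₂ ≈ 0.136 bar

Adiabatic: P₁V₁^γ = P₂V₂^γ ⇒ P₂ = P₁ (V₁/V₂)^γ.
For a diatomic ideal gas γ = 7/5.
P₂ = 5.75 × (1/14.5)^(7/5) = 0.1361 bar.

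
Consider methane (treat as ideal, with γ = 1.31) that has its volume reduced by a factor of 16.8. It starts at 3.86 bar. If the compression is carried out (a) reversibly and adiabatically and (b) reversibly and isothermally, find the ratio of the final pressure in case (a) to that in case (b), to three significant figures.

Isothermal: P_b = P₁(V₁/V₂) = 3.86×16.8.
Adiabatic: P_a = P₁(V₁/V₂)^γ = 3.86×16.8^(1.31).
P_a/P_b = (V₁/V₂)^(γ−1) = 16.8^(0.31) = 2.398.

P_adiabatic / P_isothermal ≈ 2.40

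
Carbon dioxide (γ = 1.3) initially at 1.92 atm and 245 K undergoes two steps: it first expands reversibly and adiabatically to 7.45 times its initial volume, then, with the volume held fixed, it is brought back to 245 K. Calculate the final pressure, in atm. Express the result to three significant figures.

Adiabatic step (PV^γ = const): P₂ = 1.92×(1/7.45)^(1.3) = 0.1411 atm; T₂ = 245×(1/7.45)^(0.3) = 134.1 K.
Isochoric: P₃ = P₂(T₃/T₂) = 0.1411 × (245/134.1) = 0.2577 atm.

P₃ ≈ 0.258 atm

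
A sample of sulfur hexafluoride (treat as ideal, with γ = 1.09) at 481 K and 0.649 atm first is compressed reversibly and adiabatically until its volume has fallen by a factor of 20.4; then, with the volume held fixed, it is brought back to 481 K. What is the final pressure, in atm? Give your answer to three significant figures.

P₃ ≈ 13.2 atm

Adiabatic step (PV^γ = const): P₂ = 0.649×20.4^(1.09) = 17.37 atm; T₂ = 481×20.4^(0.09) = 631 K.
Isochoric: P₃ = P₂(T₃/T₂) = 17.37 × (481/631) = 13.24 atm.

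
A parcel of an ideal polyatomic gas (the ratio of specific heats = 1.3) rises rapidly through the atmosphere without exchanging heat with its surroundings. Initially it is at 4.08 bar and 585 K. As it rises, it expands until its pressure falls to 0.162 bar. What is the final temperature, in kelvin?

T₂ ≈ 278 K

Along an adiabat T P^((1−γ)/γ) is constant, so T₂ = T₁ (P₂/P₁)^((γ−1)/γ).
T₂ = 585 × (0.162/4.08)^(0.231) = 277.9 K.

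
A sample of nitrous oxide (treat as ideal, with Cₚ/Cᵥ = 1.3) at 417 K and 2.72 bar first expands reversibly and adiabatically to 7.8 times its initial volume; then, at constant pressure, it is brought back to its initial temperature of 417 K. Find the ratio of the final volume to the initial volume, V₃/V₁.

V₃/V₁ ≈ 14.4

Adiabatic step: V₂/V₁ = 7.8; T₂ = T₁·(1/7.8)^(0.3) = 225.2 K.
Isobaric step: V₃/V₂ = T₃/T₂ = 417/225.2.
V₃/V₁ = (V₂/V₁)(V₃/V₂) = 7.8 × (417/225.2) = 14.45.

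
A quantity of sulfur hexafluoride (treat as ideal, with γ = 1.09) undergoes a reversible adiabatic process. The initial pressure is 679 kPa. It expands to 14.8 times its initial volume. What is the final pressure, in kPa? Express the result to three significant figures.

P₂ ≈ 36.0 kPa

Since PV^γ is constant along a reversible adiabat, P₂ = P₁ (V₁/V₂)^γ.
P₂ = 679 × (1/14.8)^(1.09) = 36 kPa.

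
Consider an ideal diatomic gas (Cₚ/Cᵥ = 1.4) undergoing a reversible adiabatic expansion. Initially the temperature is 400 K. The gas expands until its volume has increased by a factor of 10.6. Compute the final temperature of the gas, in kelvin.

For a reversible adiabat TV^(γ−1) is constant, so T₂ = T₁ (V₁/V₂)^(γ−1).
T₂ = 400 × (1/10.6)^(0.4) = 155.6 K.

T₂ ≈ 156 K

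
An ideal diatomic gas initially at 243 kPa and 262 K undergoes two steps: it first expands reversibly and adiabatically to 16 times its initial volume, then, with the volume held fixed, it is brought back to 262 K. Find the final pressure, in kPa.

For a diatomic ideal gas γ = 7/5.
Adiabatic step (PV^γ = const): P₂ = 243×(1/16)^(7/5) = 5.01 kPa; T₂ = 262×(1/16)^(2/5) = 86.43 K.
Isochoric: P₃ = P₂(T₃/T₂) = 5.01 × (262/86.43) = 15.19 kPa.

P₃ ≈ 15.2 kPa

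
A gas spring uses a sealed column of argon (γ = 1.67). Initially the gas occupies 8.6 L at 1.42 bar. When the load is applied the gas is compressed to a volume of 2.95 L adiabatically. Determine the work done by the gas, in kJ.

W ≈ -1.91 kJ

P₂ = P₁(V₁/V₂)^γ = 1.42×(8.6/2.95)^(1.67) = 8.478 bar.
For a reversible adiabat, W_by_gas = (P₁V₁ − P₂V₂)/(γ−1).
W_by = (142000×0.0086 − 847800×0.00295) / (0.67) = -1910 J.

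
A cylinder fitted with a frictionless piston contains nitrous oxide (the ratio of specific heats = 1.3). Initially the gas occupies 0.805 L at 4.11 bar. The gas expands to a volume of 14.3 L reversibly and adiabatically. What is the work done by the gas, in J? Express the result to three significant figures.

W ≈ 638 J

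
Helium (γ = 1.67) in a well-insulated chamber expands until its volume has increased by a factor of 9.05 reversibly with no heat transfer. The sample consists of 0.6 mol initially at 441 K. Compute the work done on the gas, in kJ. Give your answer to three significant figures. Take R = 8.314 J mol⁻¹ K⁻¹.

W ≈ -2.53 kJ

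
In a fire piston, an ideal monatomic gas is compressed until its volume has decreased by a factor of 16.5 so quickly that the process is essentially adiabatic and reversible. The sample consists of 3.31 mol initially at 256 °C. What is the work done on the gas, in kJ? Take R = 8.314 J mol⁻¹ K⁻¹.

W ≈ 120 kJ

Adiabatic: T₁V₁^(γ−1) = T₂V₂^(γ−1) ⇒ T₂ = T₁ (V₁/V₂)^(γ−1).
γ = 5/3 for a monatomic ideal gas, so γ−1 = 2/3.
T₁ = 256 °C = 529.1 K.
T₂ = 529.1 × 16.5^(2/3) = 3430 K.
Q = 0, so ΔU = W_on_gas = nCᵥΔT with Cᵥ = R/(γ−1) = 12.47 J/(mol·K).
ΔU = 3.31 × 12.47 × (3430 − 529.1) = 119700 J.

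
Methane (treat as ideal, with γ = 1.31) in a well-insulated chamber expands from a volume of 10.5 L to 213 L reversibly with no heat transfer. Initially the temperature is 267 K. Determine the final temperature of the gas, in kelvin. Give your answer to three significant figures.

Adiabatic: T₁V₁^(γ−1) = T₂V₂^(γ−1) ⇒ T₂ = T₁ (V₁/V₂)^(γ−1).
T₂ = 267 × (10.5/213)^(0.31) = 105 K.

T₂ ≈ 105 K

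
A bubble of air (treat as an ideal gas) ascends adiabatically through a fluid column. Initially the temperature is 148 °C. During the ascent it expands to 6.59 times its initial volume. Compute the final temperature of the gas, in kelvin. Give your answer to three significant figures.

For a reversible adiabat TV^(γ−1) is constant, so T₂ = T₁ (V₁/V₂)^(γ−1).
For a diatomic ideal gas γ = 7/5, so γ−1 = 2/5.
T₁ = 148 °C = 421.1 K.
T₂ = 421.1 × (1/6.59)^(2/5) = 198.1 K.

T₂ ≈ 198 K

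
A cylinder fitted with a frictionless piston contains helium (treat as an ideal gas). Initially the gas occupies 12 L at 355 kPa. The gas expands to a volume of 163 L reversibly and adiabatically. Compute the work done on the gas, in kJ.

γ = 5/3 for a monatomic ideal gas.
P₂ = P₁(V₁/V₂)^γ = 355×(12/163)^(5/3) = 4.591 kPa.
For a reversible adiabat, W_by_gas = (P₁V₁ − P₂V₂)/(γ−1).
W_by = (355000×0.012 − 4591×0.163) / (2/3) = 5268 J.
W_on_gas = −W_by = -5268 J.

W ≈ -5.27 kJ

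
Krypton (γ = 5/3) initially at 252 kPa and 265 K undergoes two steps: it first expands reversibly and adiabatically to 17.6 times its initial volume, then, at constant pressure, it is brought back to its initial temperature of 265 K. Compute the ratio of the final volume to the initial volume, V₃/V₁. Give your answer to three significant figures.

V₃/V₁ ≈ 119

Adiabatic step: V₂/V₁ = 17.6; T₂ = T₁·(1/17.6)^(2/3) = 39.17 K.
Isobaric step: V₃/V₂ = T₃/T₂ = 265/39.17.
V₃/V₁ = (V₂/V₁)(V₃/V₂) = 17.6 × (265/39.17) = 119.1.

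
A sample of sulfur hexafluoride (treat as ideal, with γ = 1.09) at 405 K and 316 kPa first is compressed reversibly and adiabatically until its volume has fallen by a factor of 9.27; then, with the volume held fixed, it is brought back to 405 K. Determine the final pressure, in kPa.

Adiabatic step (PV^γ = const): P₂ = 316×9.27^(1.09) = 3579 kPa; T₂ = 405×9.27^(0.09) = 494.9 K.
Isochoric: P₃ = P₂(T₃/T₂) = 3579 × (405/494.9) = 2929 kPa.

P₃ ≈ 2930 kPa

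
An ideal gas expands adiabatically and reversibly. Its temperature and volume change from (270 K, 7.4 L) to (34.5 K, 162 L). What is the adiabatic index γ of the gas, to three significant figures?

γ ≈ 1.67

TV^(γ−1) = const ⇒ γ − 1 = ln(T₂/T₁) / ln(V₁/V₂).
γ = 1 + ln(34.5/270) / ln(7.4/162) = 1.667.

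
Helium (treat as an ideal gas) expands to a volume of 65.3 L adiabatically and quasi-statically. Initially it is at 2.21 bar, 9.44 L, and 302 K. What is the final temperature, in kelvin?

T₂ ≈ 83.2 K

For a reversible adiabat TV^(γ−1) is constant, so T₂ = T₁ (V₁/V₂)^(γ−1).
γ = 5/3 for a monatomic ideal gas.
T₂ = 302 × (9.44/65.3)^(2/3) = 83.19 K.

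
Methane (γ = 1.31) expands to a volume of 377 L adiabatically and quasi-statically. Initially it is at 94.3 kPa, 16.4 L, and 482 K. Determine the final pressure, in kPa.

Adiabatic: P₁V₁^γ = P₂V₂^γ ⇒ P₂ = P₁ (V₁/V₂)^γ.
P₂ = 94.3 × (16.4/377)^(1.31) = 1.552 kPa.

P₂ ≈ 1.55 kPa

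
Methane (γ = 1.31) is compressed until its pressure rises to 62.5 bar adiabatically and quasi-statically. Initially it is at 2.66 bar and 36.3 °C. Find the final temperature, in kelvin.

Along an adiabat T P^((1−γ)/γ) is constant, so T₂ = T₁ (P₂/P₁)^((γ−1)/γ).
T₁ = 36.3 °C = 309.4 K.
T₂ = 309.4 × (62.5/2.66)^(0.237) = 653.2 K.

T₂ ≈ 653 K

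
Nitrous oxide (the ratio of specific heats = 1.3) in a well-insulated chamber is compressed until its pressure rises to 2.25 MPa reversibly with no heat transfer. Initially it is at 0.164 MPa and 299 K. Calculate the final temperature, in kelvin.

T₂ ≈ 547 K

Along an adiabat T P^((1−γ)/γ) is constant, so T₂ = T₁ (P₂/P₁)^((γ−1)/γ).
T₂ = 299 × (2.25/0.164)^(0.231) = 547.2 K.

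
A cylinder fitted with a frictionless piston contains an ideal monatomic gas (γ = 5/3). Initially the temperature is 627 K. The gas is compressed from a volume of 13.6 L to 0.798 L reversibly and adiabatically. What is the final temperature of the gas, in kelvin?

For a reversible adiabat TV^(γ−1) is constant, so T₂ = T₁ (V₁/V₂)^(γ−1).
T₂ = 627 × (13.6/0.798)^(2/3) = 4152 K.

T₂ ≈ 4150 K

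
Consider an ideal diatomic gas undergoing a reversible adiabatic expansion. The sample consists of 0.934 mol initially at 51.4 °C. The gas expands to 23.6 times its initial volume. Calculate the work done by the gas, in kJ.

Adiabatic: T₁V₁^(γ−1) = T₂V₂^(γ−1) ⇒ T₂ = T₁ (V₁/V₂)^(γ−1).
γ = 7/5 for a diatomic ideal gas, so γ−1 = 2/5.
T₁ = 51.4 °C = 324.5 K.
T₂ = 324.5 × (1/23.6)^(2/5) = 91.65 K.
Q = 0, so ΔU = W_on_gas = nCᵥΔT with Cᵥ = R/(γ−1) = 20.79 J/(mol·K).
ΔU = 0.934 × 20.79 × (91.65 − 324.5) = -4521 J.
Work done by the gas = −ΔU = 4521 J.

W ≈ 4.52 kJ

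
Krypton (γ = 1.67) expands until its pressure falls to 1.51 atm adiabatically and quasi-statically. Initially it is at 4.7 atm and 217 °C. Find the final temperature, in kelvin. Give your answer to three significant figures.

T₂ ≈ 311 K

Adiabatic: T₂/T₁ = (P₂/P₁)^((γ−1)/γ).
T₁ = 217 °C = 490.1 K.
T₂ = 490.1 × (1.51/4.7)^(0.401) = 310.8 K.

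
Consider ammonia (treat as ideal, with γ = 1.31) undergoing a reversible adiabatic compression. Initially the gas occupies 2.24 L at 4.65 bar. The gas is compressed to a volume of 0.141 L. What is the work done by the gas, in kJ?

W ≈ -4.56 kJ

P₂ = P₁(V₁/V₂)^γ = 4.65×(2.24/0.141)^(1.31) = 174.1 bar.
For a reversible adiabat, W_by_gas = (P₁V₁ − P₂V₂)/(γ−1).
W_by = (465000×0.00224 − 1.741×10^7×0.000141) / (0.31) = -4559 J.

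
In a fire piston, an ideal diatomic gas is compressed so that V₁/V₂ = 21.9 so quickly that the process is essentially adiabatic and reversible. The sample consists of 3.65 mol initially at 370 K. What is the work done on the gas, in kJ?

W ≈ 68.4 kJ

For a reversible adiabat TV^(γ−1) is constant, so T₂ = T₁ (V₁/V₂)^(γ−1).
γ = 7/5 for a diatomic ideal gas, so γ−1 = 2/5.
T₂ = 370 × 21.9^(2/5) = 1272 K.
Q = 0, so ΔU = W_on_gas = nCᵥΔT with Cᵥ = R/(γ−1) = 20.79 J/(mol·K).
ΔU = 3.65 × 20.79 × (1272 − 370) = 68410 J.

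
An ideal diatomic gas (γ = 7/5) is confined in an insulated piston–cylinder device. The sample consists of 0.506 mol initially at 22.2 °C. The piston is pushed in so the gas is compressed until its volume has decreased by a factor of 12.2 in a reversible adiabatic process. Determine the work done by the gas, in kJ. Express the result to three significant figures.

Adiabatic: T₁V₁^(γ−1) = T₂V₂^(γ−1) ⇒ T₂ = T₁ (V₁/V₂)^(γ−1).
T₁ = 22.2 °C = 295.3 K.
T₂ = 295.3 × 12.2^(2/5) = 803.3 K.
Q = 0, so ΔU = W_on_gas = nCᵥΔT with Cᵥ = R/(γ−1) = 20.79 J/(mol·K).
ΔU = 0.506 × 20.79 × (803.3 − 295.3) = 5342 J.
Work done by the gas = −ΔU = -5342 J.

W ≈ -5.34 kJ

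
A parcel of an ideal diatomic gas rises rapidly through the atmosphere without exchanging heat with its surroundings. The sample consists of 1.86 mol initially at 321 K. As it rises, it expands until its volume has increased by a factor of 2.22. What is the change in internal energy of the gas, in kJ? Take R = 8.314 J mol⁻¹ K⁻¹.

ΔU ≈ -3.39 kJ

For a reversible adiabat TV^(γ−1) is constant, so T₂ = T₁ (V₁/V₂)^(γ−1).
γ = 7/5 for a diatomic ideal gas, so γ−1 = 2/5.
T₂ = 321 × (1/2.22)^(2/5) = 233.3 K.
Q = 0, so ΔU = W_on_gas = nCᵥΔT with Cᵥ = R/(γ−1) = 20.79 J/(mol·K).
ΔU = 1.86 × 20.79 × (233.3 − 321) = -3389 J.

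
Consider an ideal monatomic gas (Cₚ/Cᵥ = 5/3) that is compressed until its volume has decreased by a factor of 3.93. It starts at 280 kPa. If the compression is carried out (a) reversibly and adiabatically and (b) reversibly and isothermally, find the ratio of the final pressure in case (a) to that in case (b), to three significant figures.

P_adiabatic / P_isothermal ≈ 2.49

Isothermal: P_b = P₁(V₁/V₂) = 280×3.93.
Adiabatic: P_a = P₁(V₁/V₂)^γ = 280×3.93^(5/3).
P_a/P_b = (V₁/V₂)^(γ−1) = 3.93^(2/3) = 2.49.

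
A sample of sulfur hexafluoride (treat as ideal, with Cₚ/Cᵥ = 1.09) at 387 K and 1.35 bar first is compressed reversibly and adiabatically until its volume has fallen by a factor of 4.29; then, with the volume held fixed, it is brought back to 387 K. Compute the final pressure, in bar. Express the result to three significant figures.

P₃ ≈ 5.79 bar

Adiabatic step (PV^γ = const): P₂ = 1.35×4.29^(1.09) = 6.603 bar; T₂ = 387×4.29^(0.09) = 441.2 K.
Isochoric: P₃ = P₂(T₃/T₂) = 6.603 × (387/441.2) = 5.792 bar.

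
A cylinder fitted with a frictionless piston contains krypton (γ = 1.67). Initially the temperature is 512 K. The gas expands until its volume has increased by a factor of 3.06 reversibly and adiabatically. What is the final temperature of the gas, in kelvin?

T₂ ≈ 242 K

For a reversible adiabat TV^(γ−1) is constant, so T₂ = T₁ (V₁/V₂)^(γ−1).
T₂ = 512 × (1/3.06)^(0.67) = 242 K.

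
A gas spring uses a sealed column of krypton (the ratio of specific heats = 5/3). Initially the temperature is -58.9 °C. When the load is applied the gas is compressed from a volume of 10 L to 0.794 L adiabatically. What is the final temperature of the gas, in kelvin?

For a reversible adiabat TV^(γ−1) is constant, so T₂ = T₁ (V₁/V₂)^(γ−1).
T₁ = -58.9 °C = 214.2 K.
T₂ = 214.2 × (10/0.794)^(2/3) = 1160 K.

T₂ ≈ 1160 K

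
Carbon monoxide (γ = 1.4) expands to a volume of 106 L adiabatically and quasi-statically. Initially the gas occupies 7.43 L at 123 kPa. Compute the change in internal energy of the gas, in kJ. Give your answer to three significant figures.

P₂ = P₁(V₁/V₂)^γ = 123×(7.43/106)^(1.4) = 2.978 kPa.
For a reversible adiabat, W_by_gas = (P₁V₁ − P₂V₂)/(γ−1).
W_by = (123000×0.00743 − 2978×0.106) / (0.4) = 1496 J.
Q = 0 ⇒ ΔU = −W_by = -1496 J.

ΔU ≈ -1.50 kJ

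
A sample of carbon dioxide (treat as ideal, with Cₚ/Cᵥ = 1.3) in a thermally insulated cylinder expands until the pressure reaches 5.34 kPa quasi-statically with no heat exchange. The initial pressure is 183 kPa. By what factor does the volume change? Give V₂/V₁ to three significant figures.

From PV^γ = const, V₂/V₁ = (P₁/P₂)^(1/γ).
V₂/V₁ = (183/5.34)^(0.769) = 15.16.

V₂/V₁ ≈ 15.2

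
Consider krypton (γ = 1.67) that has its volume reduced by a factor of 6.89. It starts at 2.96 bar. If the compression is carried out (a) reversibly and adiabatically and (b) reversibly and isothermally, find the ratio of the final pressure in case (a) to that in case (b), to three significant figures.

P_adiabatic / P_isothermal ≈ 3.64

Isothermal: P_b = P₁(V₁/V₂) = 2.96×6.89.
Adiabatic: P_a = P₁(V₁/V₂)^γ = 2.96×6.89^(1.67).
P_a/P_b = (V₁/V₂)^(γ−1) = 6.89^(0.67) = 3.644.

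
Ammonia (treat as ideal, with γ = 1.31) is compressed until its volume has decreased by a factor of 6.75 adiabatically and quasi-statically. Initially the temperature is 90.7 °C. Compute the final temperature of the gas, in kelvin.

T₂ ≈ 658 K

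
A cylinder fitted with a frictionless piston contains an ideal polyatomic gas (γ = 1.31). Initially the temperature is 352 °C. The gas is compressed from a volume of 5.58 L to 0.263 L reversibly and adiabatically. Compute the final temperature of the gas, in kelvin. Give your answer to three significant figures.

T₂ ≈ 1610 K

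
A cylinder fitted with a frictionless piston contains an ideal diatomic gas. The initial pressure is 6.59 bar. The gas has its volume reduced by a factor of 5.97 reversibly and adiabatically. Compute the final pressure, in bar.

P₂ ≈ 80.4 bar

Since PV^γ is constant along a reversible adiabat, P₂ = P₁ (V₁/V₂)^γ.
For a diatomic ideal gas γ = 7/5.
P₂ = 6.59 × 5.97^(7/5) = 80.4 bar.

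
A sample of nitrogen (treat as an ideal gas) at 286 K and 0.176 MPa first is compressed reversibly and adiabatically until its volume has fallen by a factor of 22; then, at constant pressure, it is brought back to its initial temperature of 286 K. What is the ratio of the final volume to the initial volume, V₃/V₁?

V₃/V₁ ≈ 0.0132

For a diatomic ideal gas γ = 7/5.
Adiabatic step: V₂/V₁ = 0.04545; T₂ = T₁·22^(2/5) = 984.8 K.
Isobaric step: V₃/V₂ = T₃/T₂ = 286/984.8.
V₃/V₁ = (V₂/V₁)(V₃/V₂) = 0.04545 × (286/984.8) = 0.0132.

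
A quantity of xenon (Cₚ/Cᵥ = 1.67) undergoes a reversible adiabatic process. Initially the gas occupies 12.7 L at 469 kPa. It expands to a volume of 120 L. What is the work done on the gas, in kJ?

P₂ = P₁(V₁/V₂)^γ = 469×(12.7/120)^(1.67) = 11.02 kPa.
For a reversible adiabat, W_by_gas = (P₁V₁ − P₂V₂)/(γ−1).
W_by = (469000×0.0127 − 11020×0.12) / (0.67) = 6916 J.
W_on_gas = −W_by = -6916 J.

W ≈ -6.92 kJ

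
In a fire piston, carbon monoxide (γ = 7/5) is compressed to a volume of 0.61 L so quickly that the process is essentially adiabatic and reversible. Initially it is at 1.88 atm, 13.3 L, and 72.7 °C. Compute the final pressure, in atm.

Since PV^γ is constant along a reversible adiabat, P₂ = P₁ (V₁/V₂)^γ.
P₂ = 1.88 × (13.3/0.61)^(7/5) = 140.6 atm.

P₂ ≈ 141 atm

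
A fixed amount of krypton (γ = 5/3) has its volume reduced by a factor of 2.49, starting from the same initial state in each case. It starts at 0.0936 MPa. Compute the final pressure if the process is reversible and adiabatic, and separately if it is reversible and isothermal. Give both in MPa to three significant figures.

Isothermal: P₂ = P₁(V₁/V₂) = 0.0936×2.49 = 0.2331 MPa.
Adiabatic: P₂ = P₁(V₁/V₂)^γ = 0.0936×2.49^(5/3) = 0.4282 MPa.

adiabatic: 0.428 MPa; isothermal: 0.233 MPa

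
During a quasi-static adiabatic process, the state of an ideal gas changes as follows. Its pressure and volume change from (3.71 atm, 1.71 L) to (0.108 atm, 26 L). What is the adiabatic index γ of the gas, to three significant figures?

PV^γ = const ⇒ γ = ln(P₂/P₁) / ln(V₁/V₂).
γ = ln(0.108/3.71) / ln(1.71/26) = 1.299.

γ ≈ 1.30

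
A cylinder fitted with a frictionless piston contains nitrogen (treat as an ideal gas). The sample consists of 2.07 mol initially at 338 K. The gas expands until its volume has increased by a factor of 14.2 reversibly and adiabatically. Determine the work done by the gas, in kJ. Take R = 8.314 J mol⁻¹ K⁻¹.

W ≈ 9.51 kJ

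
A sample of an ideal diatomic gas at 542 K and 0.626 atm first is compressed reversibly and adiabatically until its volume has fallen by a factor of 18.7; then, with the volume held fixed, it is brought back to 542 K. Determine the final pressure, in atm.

For a diatomic ideal gas γ = 7/5.
Adiabatic step (PV^γ = const): P₂ = 0.626×18.7^(7/5) = 37.77 atm; T₂ = 542×18.7^(2/5) = 1749 K.
Isochoric: P₃ = P₂(T₃/T₂) = 37.77 × (542/1749) = 11.71 atm.

P₃ ≈ 11.7 atm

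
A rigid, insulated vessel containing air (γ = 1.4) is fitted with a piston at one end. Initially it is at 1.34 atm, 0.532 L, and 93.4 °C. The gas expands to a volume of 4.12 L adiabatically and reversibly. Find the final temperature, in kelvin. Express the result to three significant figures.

T₂ ≈ 162 K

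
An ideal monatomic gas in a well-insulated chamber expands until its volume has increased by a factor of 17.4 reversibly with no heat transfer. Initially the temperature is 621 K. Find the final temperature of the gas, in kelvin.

T₂ ≈ 92.5 K

Adiabatic: T₁V₁^(γ−1) = T₂V₂^(γ−1) ⇒ T₂ = T₁ (V₁/V₂)^(γ−1).
For a monatomic ideal gas γ = 5/3, so γ−1 = 2/3.
T₂ = 621 × (1/17.4)^(2/3) = 92.48 K.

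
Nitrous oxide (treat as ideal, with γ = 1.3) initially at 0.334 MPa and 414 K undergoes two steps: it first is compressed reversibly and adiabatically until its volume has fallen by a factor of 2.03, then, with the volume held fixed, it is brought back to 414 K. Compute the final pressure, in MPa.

P₃ ≈ 0.678 MPa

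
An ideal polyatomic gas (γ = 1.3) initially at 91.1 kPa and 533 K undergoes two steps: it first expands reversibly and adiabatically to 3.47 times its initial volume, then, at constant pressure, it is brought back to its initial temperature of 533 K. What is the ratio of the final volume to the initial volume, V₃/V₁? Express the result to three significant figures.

V₃/V₁ ≈ 5.04

Adiabatic step: V₂/V₁ = 3.47; T₂ = T₁·(1/3.47)^(0.3) = 367 K.
Isobaric step: V₃/V₂ = T₃/T₂ = 533/367.
V₃/V₁ = (V₂/V₁)(V₃/V₂) = 3.47 × (533/367) = 5.04.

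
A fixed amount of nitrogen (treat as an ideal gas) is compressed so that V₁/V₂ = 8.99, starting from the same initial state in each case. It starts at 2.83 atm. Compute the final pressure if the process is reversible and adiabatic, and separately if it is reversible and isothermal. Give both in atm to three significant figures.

adiabatic: 61.2 atm; isothermal: 25.4 atm

For a diatomic ideal gas γ = 7/5.
Isothermal: P₂ = P₁(V₁/V₂) = 2.83×8.99 = 25.44 atm.
Adiabatic: P₂ = P₁(V₁/V₂)^γ = 2.83×8.99^(7/5) = 61.24 atm.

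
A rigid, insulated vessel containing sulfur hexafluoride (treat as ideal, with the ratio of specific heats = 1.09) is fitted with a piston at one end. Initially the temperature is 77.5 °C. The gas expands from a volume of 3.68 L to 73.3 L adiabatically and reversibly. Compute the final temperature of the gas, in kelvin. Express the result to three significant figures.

Adiabatic: T₁V₁^(γ−1) = T₂V₂^(γ−1) ⇒ T₂ = T₁ (V₁/V₂)^(γ−1).
T₁ = 77.5 °C = 350.6 K.
T₂ = 350.6 × (3.68/73.3)^(0.09) = 267.9 K.

T₂ ≈ 268 K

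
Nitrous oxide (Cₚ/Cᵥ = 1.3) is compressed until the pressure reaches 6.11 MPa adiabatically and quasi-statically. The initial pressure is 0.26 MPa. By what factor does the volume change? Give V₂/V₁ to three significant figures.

V₂/V₁ ≈ 0.0882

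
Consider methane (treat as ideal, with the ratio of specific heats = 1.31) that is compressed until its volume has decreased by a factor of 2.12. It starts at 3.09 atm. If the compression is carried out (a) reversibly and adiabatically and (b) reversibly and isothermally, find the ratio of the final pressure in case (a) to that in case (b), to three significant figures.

Isothermal: P_b = P₁(V₁/V₂) = 3.09×2.12.
Adiabatic: P_a = P₁(V₁/V₂)^γ = 3.09×2.12^(1.31).
P_a/P_b = (V₁/V₂)^(γ−1) = 2.12^(0.31) = 1.262.

P_adiabatic / P_isothermal ≈ 1.26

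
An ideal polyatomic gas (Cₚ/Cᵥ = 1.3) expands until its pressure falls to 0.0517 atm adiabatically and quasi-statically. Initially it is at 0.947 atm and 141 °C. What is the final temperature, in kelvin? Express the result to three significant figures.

T₂ ≈ 212 K

Adiabatic: T₂/T₁ = (P₂/P₁)^((γ−1)/γ).
T₁ = 141 °C = 414.1 K.
T₂ = 414.1 × (0.0517/0.947)^(0.231) = 211.7 K.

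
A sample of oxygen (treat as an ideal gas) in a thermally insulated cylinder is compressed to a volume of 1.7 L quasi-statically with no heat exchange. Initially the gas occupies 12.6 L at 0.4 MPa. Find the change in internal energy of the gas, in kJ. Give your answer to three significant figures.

ΔU ≈ 15.5 kJ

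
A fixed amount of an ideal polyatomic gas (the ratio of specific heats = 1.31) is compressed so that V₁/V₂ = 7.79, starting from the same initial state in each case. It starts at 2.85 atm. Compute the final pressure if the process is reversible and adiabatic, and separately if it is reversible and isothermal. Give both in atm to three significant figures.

adiabatic: 42.0 atm; isothermal: 22.2 atm

Isothermal: P₂ = P₁(V₁/V₂) = 2.85×7.79 = 22.2 atm.
Adiabatic: P₂ = P₁(V₁/V₂)^γ = 2.85×7.79^(1.31) = 41.95 atm.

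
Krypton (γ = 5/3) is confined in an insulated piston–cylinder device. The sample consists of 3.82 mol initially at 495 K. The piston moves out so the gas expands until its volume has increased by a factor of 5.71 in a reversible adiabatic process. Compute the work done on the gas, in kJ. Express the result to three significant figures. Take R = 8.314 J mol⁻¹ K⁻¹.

For a reversible adiabat TV^(γ−1) is constant, so T₂ = T₁ (V₁/V₂)^(γ−1).
T₂ = 495 × (1/5.71)^(2/3) = 154.9 K.
Q = 0, so ΔU = W_on_gas = nCᵥΔT with Cᵥ = R/(γ−1) = 12.47 J/(mol·K).
ΔU = 3.82 × 12.47 × (154.9 − 495) = -16200 J.

W ≈ -16.2 kJ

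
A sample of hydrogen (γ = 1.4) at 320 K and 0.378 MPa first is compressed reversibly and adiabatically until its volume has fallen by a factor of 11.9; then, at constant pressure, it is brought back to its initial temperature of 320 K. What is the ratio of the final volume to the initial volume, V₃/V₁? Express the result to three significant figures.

Adiabatic step: V₂/V₁ = 0.08403; T₂ = T₁·11.9^(0.4) = 861.7 K.
Isobaric step: V₃/V₂ = T₃/T₂ = 320/861.7.
V₃/V₁ = (V₂/V₁)(V₃/V₂) = 0.08403 × (320/861.7) = 0.03121.

V₃/V₁ ≈ 0.0312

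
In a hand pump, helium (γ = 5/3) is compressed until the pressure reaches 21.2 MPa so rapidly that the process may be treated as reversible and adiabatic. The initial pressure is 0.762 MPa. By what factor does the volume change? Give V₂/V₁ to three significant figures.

From PV^γ = const, V₂/V₁ = (P₁/P₂)^(1/γ).
V₂/V₁ = (0.762/21.2)^(3/5) = 0.1359.

V₂/V₁ ≈ 0.136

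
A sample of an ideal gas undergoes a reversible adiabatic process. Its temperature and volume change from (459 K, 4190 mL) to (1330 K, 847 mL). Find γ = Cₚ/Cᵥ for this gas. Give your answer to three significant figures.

TV^(γ−1) = const ⇒ γ − 1 = ln(T₂/T₁) / ln(V₁/V₂).
γ = 1 + ln(1330/459) / ln(4190/847) = 1.665.

γ ≈ 1.67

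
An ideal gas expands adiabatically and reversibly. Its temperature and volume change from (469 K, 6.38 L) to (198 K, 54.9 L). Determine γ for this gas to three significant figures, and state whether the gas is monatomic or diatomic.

γ ≈ 1.40; diatomic

TV^(γ−1) = const ⇒ γ − 1 = ln(T₂/T₁) / ln(V₁/V₂).
γ = 1 + ln(198/469) / ln(6.38/54.9) = 1.401.
γ ≈ 1.40 is close to 7/5, so the gas is diatomic.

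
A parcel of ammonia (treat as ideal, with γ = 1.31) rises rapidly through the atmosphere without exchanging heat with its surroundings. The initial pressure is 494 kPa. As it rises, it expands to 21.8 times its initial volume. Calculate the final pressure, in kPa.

P₂ ≈ 8.72 kPa

Adiabatic: P₁V₁^γ = P₂V₂^γ ⇒ P₂ = P₁ (V₁/V₂)^γ.
P₂ = 494 × (1/21.8)^(1.31) = 8.717 kPa.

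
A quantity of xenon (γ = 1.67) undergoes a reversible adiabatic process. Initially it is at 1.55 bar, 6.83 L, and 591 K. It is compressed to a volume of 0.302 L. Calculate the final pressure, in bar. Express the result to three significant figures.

Since PV^γ is constant along a reversible adiabat, P₂ = P₁ (V₁/V₂)^γ.
P₂ = 1.55 × (6.83/0.302)^(1.67) = 283.3 bar.

P₂ ≈ 283 bar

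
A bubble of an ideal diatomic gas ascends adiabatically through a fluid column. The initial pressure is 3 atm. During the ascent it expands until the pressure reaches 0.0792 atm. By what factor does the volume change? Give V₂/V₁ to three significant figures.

V₂/V₁ ≈ 13.4

From PV^γ = const, V₂/V₁ = (P₁/P₂)^(1/γ).
For a diatomic ideal gas γ = 7/5.
V₂/V₁ = (3/0.0792)^(5/7) = 13.41.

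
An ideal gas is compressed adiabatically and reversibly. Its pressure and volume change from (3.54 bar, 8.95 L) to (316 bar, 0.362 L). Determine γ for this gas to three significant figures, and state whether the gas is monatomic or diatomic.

PV^γ = const ⇒ γ = ln(P₂/P₁) / ln(V₁/V₂).
γ = ln(316/3.54) / ln(8.95/0.362) = 1.4.
γ ≈ 1.40 is close to 7/5, so the gas is diatomic.

γ ≈ 1.40; diatomic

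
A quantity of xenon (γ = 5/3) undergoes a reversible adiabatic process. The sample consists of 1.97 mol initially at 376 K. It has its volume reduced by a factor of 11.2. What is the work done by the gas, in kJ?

W ≈ -37.0 kJ

Adiabatic: T₁V₁^(γ−1) = T₂V₂^(γ−1) ⇒ T₂ = T₁ (V₁/V₂)^(γ−1).
T₂ = 376 × 11.2^(2/3) = 1882 K.
Q = 0, so ΔU = W_on_gas = nCᵥΔT with Cᵥ = R/(γ−1) = 12.47 J/(mol·K).
ΔU = 1.97 × 12.47 × (1882 − 376) = 37000 J.
Work done by the gas = −ΔU = -37000 J.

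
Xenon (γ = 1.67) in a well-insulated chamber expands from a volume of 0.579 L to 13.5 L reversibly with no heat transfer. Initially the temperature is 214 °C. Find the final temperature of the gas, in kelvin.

T₂ ≈ 59.1 K

Adiabatic: T₁V₁^(γ−1) = T₂V₂^(γ−1) ⇒ T₂ = T₁ (V₁/V₂)^(γ−1).
T₁ = 214 °C = 487.1 K.
T₂ = 487.1 × (0.579/13.5)^(0.67) = 59.07 K.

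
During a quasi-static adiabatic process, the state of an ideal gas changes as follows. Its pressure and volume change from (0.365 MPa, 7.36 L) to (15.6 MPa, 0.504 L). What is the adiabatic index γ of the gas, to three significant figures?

PV^γ = const ⇒ γ = ln(P₂/P₁) / ln(V₁/V₂).
γ = ln(15.6/0.365) / ln(7.36/0.504) = 1.401.

γ ≈ 1.40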